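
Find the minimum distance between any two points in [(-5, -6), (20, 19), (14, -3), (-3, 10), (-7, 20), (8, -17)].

Computing all pairwise distances among 6 points:

d((-5, -6), (20, 19)) = 35.3553
d((-5, -6), (14, -3)) = 19.2354
d((-5, -6), (-3, 10)) = 16.1245
d((-5, -6), (-7, 20)) = 26.0768
d((-5, -6), (8, -17)) = 17.0294
d((20, 19), (14, -3)) = 22.8035
d((20, 19), (-3, 10)) = 24.6982
d((20, 19), (-7, 20)) = 27.0185
d((20, 19), (8, -17)) = 37.9473
d((14, -3), (-3, 10)) = 21.4009
d((14, -3), (-7, 20)) = 31.1448
d((14, -3), (8, -17)) = 15.2315
d((-3, 10), (-7, 20)) = 10.7703 <-- minimum
d((-3, 10), (8, -17)) = 29.1548
d((-7, 20), (8, -17)) = 39.9249

Closest pair: (-3, 10) and (-7, 20) with distance 10.7703

The closest pair is (-3, 10) and (-7, 20) with Euclidean distance 10.7703. For 6 points, brute-force pairwise comparison is shown above. For large n, the divide-and-conquer algorithm (sort by x, recurse on halves, check the dividing strip) achieves O(n log n).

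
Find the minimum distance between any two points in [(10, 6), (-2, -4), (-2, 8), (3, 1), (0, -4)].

Computing all pairwise distances among 5 points:

d((10, 6), (-2, -4)) = 15.6205
d((10, 6), (-2, 8)) = 12.1655
d((10, 6), (3, 1)) = 8.6023
d((10, 6), (0, -4)) = 14.1421
d((-2, -4), (-2, 8)) = 12.0
d((-2, -4), (3, 1)) = 7.0711
d((-2, -4), (0, -4)) = 2.0 <-- minimum
d((-2, 8), (3, 1)) = 8.6023
d((-2, 8), (0, -4)) = 12.1655
d((3, 1), (0, -4)) = 5.831

Closest pair: (-2, -4) and (0, -4) with distance 2.0

The closest pair is (-2, -4) and (0, -4) with Euclidean distance 2.0. For 5 points, brute-force pairwise comparison is shown above. For large n, the divide-and-conquer algorithm (sort by x, recurse on halves, check the dividing strip) achieves O(n log n).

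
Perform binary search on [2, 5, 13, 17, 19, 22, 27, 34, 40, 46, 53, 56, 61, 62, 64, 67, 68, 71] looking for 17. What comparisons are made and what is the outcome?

Binary search for 17 in [2, 5, 13, 17, 19, 22, 27, 34, 40, 46, 53, 56, 61, 62, 64, 67, 68, 71]:

lo=0, hi=17, mid=8, arr[mid]=40 -> 40 > 17, search left half
lo=0, hi=7, mid=3, arr[mid]=17 -> Found target at index 3!

Binary search finds 17 at index 3 after 2 comparisons. The search repeatedly halves the search space by comparing with the middle element.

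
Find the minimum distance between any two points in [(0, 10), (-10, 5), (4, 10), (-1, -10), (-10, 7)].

Computing all pairwise distances among 5 points:

d((0, 10), (-10, 5)) = 11.1803
d((0, 10), (4, 10)) = 4.0
d((0, 10), (-1, -10)) = 20.025
d((0, 10), (-10, 7)) = 10.4403
d((-10, 5), (4, 10)) = 14.8661
d((-10, 5), (-1, -10)) = 17.4929
d((-10, 5), (-10, 7)) = 2.0 <-- minimum
d((4, 10), (-1, -10)) = 20.6155
d((4, 10), (-10, 7)) = 14.3178
d((-1, -10), (-10, 7)) = 19.2354

Closest pair: (-10, 5) and (-10, 7) with distance 2.0

The closest pair is (-10, 5) and (-10, 7) with Euclidean distance 2.0. For 5 points, brute-force pairwise comparison is shown above. For large n, the divide-and-conquer algorithm (sort by x, recurse on halves, check the dividing strip) achieves O(n log n).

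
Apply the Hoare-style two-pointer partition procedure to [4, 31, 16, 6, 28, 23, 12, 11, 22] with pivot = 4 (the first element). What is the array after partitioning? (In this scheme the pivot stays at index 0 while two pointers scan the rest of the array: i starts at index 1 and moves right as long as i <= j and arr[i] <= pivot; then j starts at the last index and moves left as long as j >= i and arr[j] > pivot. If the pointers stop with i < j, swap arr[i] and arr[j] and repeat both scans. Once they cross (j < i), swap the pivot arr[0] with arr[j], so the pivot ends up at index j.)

Hoare-style two-pointer partition with pivot = 4:

Initial array: [4, 31, 16, 6, 28, 23, 12, 11, 22]

Pointers start at i = 1, j = 8.
i ends at 1, j ends at 0: the pointers have crossed (j < i), so scanning stops.

j = 0, so swapping arr[0] with arr[j] leaves the pivot at position 0: [4, 31, 16, 6, 28, 23, 12, 11, 22]
Pivot position: 0

After partitioning with pivot 4, the array becomes [4, 31, 16, 6, 28, 23, 12, 11, 22]. The pivot is placed at index 0. All elements to the left of the pivot are <= 4, and all elements to the right are > 4.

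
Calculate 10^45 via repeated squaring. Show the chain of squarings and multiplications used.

Computing 10^45 by squaring (build up from 10^1; each line after the first costs one multiplication):

10^1 = 10
10^2 = (10^1)^2 = 10^2 = 100
10^4 = (10^2)^2 = 100^2 = 10000
10^5 = 10 * 10^4 = 10 * 10000 = 100000
10^10 = (10^5)^2 = 100000^2 = 10000000000
10^11 = 10 * 10^10 = 10 * 10000000000 = 100000000000
10^22 = (10^11)^2 = 100000000000^2 = 10000000000000000000000
10^44 = (10^22)^2 = 10000000000000000000000^2 = 100000000000000000000000000000000000000000000
10^45 = 10 * 10^44 = 10 * 100000000000000000000000000000000000000000000 = 1000000000000000000000000000000000000000000000

Result: 1000000000000000000000000000000000000000000000
Multiplications needed: 8 (8 lines after 10^1)

10^45 = 1000000000000000000000000000000000000000000000. Using exponentiation by squaring, this requires 8 multiplications. The key idea: if the exponent is even, square the half-power; if odd, multiply by the base once.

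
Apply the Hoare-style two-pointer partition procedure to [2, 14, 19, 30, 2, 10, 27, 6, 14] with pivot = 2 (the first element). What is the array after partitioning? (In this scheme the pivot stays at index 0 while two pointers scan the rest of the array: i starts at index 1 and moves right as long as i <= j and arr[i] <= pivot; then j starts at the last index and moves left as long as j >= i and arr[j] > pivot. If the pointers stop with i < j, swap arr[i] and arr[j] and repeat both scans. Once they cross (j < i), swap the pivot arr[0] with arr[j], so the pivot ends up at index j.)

Hoare-style two-pointer partition with pivot = 2:

Initial array: [2, 14, 19, 30, 2, 10, 27, 6, 14]

Pointers start at i = 1, j = 8.
i stops at index 1 (arr[1]=14 > 2), j stops at index 4 (arr[4]=2 <= 2): swap arr[1] and arr[4], array becomes [2, 2, 19, 30, 14, 10, 27, 6, 14]
i ends at 2, j ends at 1: the pointers have crossed (j < i), so scanning stops.

Swap pivot arr[0] with arr[1] to place pivot at position 1: [2, 2, 19, 30, 14, 10, 27, 6, 14]
Pivot position: 1

After partitioning with pivot 2, the array becomes [2, 2, 19, 30, 14, 10, 27, 6, 14]. The pivot is placed at index 1. All elements to the left of the pivot are <= 2, and all elements to the right are > 2.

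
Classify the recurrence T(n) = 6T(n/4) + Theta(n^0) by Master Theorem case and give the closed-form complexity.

Master Theorem for T(n) = 6T(n/4) + O(n^0):

a = 6, b = 4, c = 0
log_b(a) = log_4(6) = 1.2925

Case 1: c = 0 < log_4(6) = 1.2925
T(n) = O(n^(log_4 6))

For T(n) = 6T(n/4) + O(n^0): log_4(6) = 1.2925. This is Case 1 of the Master Theorem (c < log_b(a), work dominated by leaves), giving O(n^(log_4 6)).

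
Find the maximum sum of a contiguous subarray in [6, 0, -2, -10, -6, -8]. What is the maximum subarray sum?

Using Kadane's algorithm on [6, 0, -2, -10, -6, -8]:

Scanning through the array:
Position 1 (value 0): max_ending_here = 6, max_so_far = 6
Position 2 (value -2): max_ending_here = 4, max_so_far = 6
Position 3 (value -10): max_ending_here = -6, max_so_far = 6
Position 4 (value -6): max_ending_here = -6, max_so_far = 6
Position 5 (value -8): max_ending_here = -8, max_so_far = 6

Maximum subarray: [6]
Maximum sum: 6

The maximum subarray is [6] with sum 6. This subarray runs from index 0 to index 0.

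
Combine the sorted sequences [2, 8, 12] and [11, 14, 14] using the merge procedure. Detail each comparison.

Merging process:

Compare 2 vs 11: take 2 from left. Merged: [2]
Compare 8 vs 11: take 8 from left. Merged: [2, 8]
Compare 12 vs 11: take 11 from right. Merged: [2, 8, 11]
Compare 12 vs 14: take 12 from left. Merged: [2, 8, 11, 12]
Append remaining from right: [14, 14]. Merged: [2, 8, 11, 12, 14, 14]

Final merged array: [2, 8, 11, 12, 14, 14]
Total comparisons: 4

The merged array is [2, 8, 11, 12, 14, 14], requiring 4 comparisons. The merge step runs in O(n) time where n is the total number of elements.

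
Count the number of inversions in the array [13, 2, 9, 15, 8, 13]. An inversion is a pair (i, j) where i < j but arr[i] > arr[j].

Finding inversions in [13, 2, 9, 15, 8, 13]:

(0, 1): arr[0]=13 > arr[1]=2
(0, 2): arr[0]=13 > arr[2]=9
(0, 4): arr[0]=13 > arr[4]=8
(2, 4): arr[2]=9 > arr[4]=8
(3, 4): arr[3]=15 > arr[4]=8
(3, 5): arr[3]=15 > arr[5]=13

Total inversions: 6

The array has 6 inversion(s): (0,1), (0,2), (0,4), (2,4), (3,4), (3,5). Each pair (i,j) satisfies i < j and arr[i] > arr[j].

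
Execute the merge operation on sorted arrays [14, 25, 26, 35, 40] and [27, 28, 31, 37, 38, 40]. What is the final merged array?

Merging process:

Compare 14 vs 27: take 14 from left. Merged: [14]
Compare 25 vs 27: take 25 from left. Merged: [14, 25]
Compare 26 vs 27: take 26 from left. Merged: [14, 25, 26]
Compare 35 vs 27: take 27 from right. Merged: [14, 25, 26, 27]
Compare 35 vs 28: take 28 from right. Merged: [14, 25, 26, 27, 28]
Compare 35 vs 31: take 31 from right. Merged: [14, 25, 26, 27, 28, 31]
Compare 35 vs 37: take 35 from left. Merged: [14, 25, 26, 27, 28, 31, 35]
Compare 40 vs 37: take 37 from right. Merged: [14, 25, 26, 27, 28, 31, 35, 37]
Compare 40 vs 38: take 38 from right. Merged: [14, 25, 26, 27, 28, 31, 35, 37, 38]
Compare 40 vs 40: take 40 from left. Merged: [14, 25, 26, 27, 28, 31, 35, 37, 38, 40]
Append remaining from right: [40]. Merged: [14, 25, 26, 27, 28, 31, 35, 37, 38, 40, 40]

Final merged array: [14, 25, 26, 27, 28, 31, 35, 37, 38, 40, 40]
Total comparisons: 10

The merged array is [14, 25, 26, 27, 28, 31, 35, 37, 38, 40, 40], requiring 10 comparisons. The merge step runs in O(n) time where n is the total number of elements.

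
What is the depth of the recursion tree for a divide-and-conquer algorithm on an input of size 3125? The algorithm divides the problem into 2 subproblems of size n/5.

For divide and conquer with division factor 5:

Problem sizes at each level:
Level 0: 3125
Level 1: 625
Level 2: 125
Level 3: 25
Level 4: 5
Level 5: 1

The root is level 0 and the size-1 base case is level 5 (the tree spans levels 0 through 5, i.e. 6 levels counting the root), so the depth is the number of divisions: log_5(3125) = 5

The recursion tree depth is log_5(3125) = 5. At each level, the problem size is divided by 5, so it takes 5 divisions to reduce to a base case of size 1. The algorithm makes 2 recursive calls at each level.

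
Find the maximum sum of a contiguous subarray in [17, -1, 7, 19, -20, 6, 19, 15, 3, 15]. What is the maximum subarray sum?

Using Kadane's algorithm on [17, -1, 7, 19, -20, 6, 19, 15, 3, 15]:

Scanning through the array:
Position 1 (value -1): max_ending_here = 16, max_so_far = 17
Position 2 (value 7): max_ending_here = 23, max_so_far = 23
Position 3 (value 19): max_ending_here = 42, max_so_far = 42
Position 4 (value -20): max_ending_here = 22, max_so_far = 42
Position 5 (value 6): max_ending_here = 28, max_so_far = 42
Position 6 (value 19): max_ending_here = 47, max_so_far = 47
Position 7 (value 15): max_ending_here = 62, max_so_far = 62
Position 8 (value 3): max_ending_here = 65, max_so_far = 65
Position 9 (value 15): max_ending_here = 80, max_so_far = 80

Maximum subarray: [17, -1, 7, 19, -20, 6, 19, 15, 3, 15]
Maximum sum: 80

The maximum subarray is [17, -1, 7, 19, -20, 6, 19, 15, 3, 15] with sum 80. This subarray runs from index 0 to index 9.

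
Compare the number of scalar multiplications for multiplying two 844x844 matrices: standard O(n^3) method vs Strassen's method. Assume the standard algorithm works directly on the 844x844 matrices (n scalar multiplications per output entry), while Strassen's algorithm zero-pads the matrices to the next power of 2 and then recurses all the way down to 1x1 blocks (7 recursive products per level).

Matrix multiplication for 844x844 matrices:

Strassen's algorithm requires power-of-2 dimensions. Pad 844x844 to 1024x1024 (next power of 2).

Standard algorithm: 844^3 = 601211584 multiplications
Strassen's algorithm: 7^(log2(1024)) = 7^10 = 282475249 multiplications
Savings: 601211584 - 282475249 = 318736335 multiplications

Standard: 601211584 multiplications (844^3). Strassen: 282475249 multiplications (7^10, after padding to 1024x1024). Strassen reduces 8 recursive multiplications to 7 at each level.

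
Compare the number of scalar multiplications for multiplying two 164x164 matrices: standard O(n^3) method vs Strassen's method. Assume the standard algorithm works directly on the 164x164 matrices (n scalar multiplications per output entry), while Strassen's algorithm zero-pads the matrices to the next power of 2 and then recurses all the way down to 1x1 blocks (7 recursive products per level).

Matrix multiplication for 164x164 matrices:

Strassen's algorithm requires power-of-2 dimensions. Pad 164x164 to 256x256 (next power of 2).

Standard algorithm: 164^3 = 4410944 multiplications
Strassen's algorithm: 7^(log2(256)) = 7^8 = 5764801 multiplications
Difference: 4410944 - 5764801 = -1353857 (Strassen uses MORE here due to padding overhead — for small or just-over-power-of-2 n, padding can outweigh the per-level savings)

Standard: 4410944 multiplications (164^3). Strassen: 5764801 multiplications (7^8, after padding to 256x256). Strassen reduces 8 recursive multiplications to 7 at each level.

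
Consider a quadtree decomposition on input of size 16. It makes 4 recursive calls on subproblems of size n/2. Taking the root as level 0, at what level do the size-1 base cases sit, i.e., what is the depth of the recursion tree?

For divide and conquer with division factor 2:

Problem sizes at each level:
Level 0: 16
Level 1: 8
Level 2: 4
Level 3: 2
Level 4: 1

The root is level 0 and the size-1 base case is level 4 (the tree spans levels 0 through 4, i.e. 5 levels counting the root), so the depth is the number of divisions: log_2(16) = 4

The recursion tree depth is log_2(16) = 4. At each level, the problem size is divided by 2, so it takes 4 divisions to reduce to a base case of size 1. The algorithm makes 4 recursive calls at each level.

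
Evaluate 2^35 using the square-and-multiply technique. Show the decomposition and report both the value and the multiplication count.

Computing 2^35 by squaring (build up from 2^1; each line after the first costs one multiplication):

2^1 = 2
2^2 = (2^1)^2 = 2^2 = 4
2^4 = (2^2)^2 = 4^2 = 16
2^8 = (2^4)^2 = 16^2 = 256
2^16 = (2^8)^2 = 256^2 = 65536
2^17 = 2 * 2^16 = 2 * 65536 = 131072
2^34 = (2^17)^2 = 131072^2 = 17179869184
2^35 = 2 * 2^34 = 2 * 17179869184 = 34359738368

Result: 34359738368
Multiplications needed: 7 (7 lines after 2^1)

2^35 = 34359738368. Using exponentiation by squaring, this requires 7 multiplications. The key idea: if the exponent is even, square the half-power; if odd, multiply by the base once.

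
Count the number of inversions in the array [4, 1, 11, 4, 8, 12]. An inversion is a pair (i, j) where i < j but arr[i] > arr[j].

Finding inversions in [4, 1, 11, 4, 8, 12]:

(0, 1): arr[0]=4 > arr[1]=1
(2, 3): arr[2]=11 > arr[3]=4
(2, 4): arr[2]=11 > arr[4]=8

Total inversions: 3

The array has 3 inversion(s): (0,1), (2,3), (2,4). Each pair (i,j) satisfies i < j and arr[i] > arr[j].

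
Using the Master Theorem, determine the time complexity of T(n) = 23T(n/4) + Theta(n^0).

Master Theorem for T(n) = 23T(n/4) + O(n^0):

a = 23, b = 4, c = 0
log_b(a) = log_4(23) = 2.2618

Case 1: c = 0 < log_4(23) = 2.2618
T(n) = O(n^(log_4 23))

For T(n) = 23T(n/4) + O(n^0): log_4(23) = 2.2618. This is Case 1 of the Master Theorem (c < log_b(a), work dominated by leaves), giving O(n^(log_4 23)).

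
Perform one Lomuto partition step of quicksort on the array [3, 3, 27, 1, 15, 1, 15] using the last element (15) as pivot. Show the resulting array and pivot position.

Lomuto partition with pivot = 15:

Initial array: [3, 3, 27, 1, 15, 1, 15]

arr[0]=3 <= 15: swap with position 0, array becomes [3, 3, 27, 1, 15, 1, 15]
arr[1]=3 <= 15: swap with position 1, array becomes [3, 3, 27, 1, 15, 1, 15]
arr[2]=27 > 15: no swap
arr[3]=1 <= 15: swap with position 2, array becomes [3, 3, 1, 27, 15, 1, 15]
arr[4]=15 <= 15: swap with position 3, array becomes [3, 3, 1, 15, 27, 1, 15]
arr[5]=1 <= 15: swap with position 4, array becomes [3, 3, 1, 15, 1, 27, 15]

Place pivot at position 5: [3, 3, 1, 15, 1, 15, 27]
Pivot position: 5

After partitioning with pivot 15, the array becomes [3, 3, 1, 15, 1, 15, 27]. The pivot is placed at index 5. All elements to the left of the pivot are <= 15, and all elements to the right are > 15.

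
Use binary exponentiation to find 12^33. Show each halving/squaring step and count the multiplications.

Computing 12^33 by squaring (build up from 12^1; each line after the first costs one multiplication):

12^1 = 12
12^2 = (12^1)^2 = 12^2 = 144
12^4 = (12^2)^2 = 144^2 = 20736
12^8 = (12^4)^2 = 20736^2 = 429981696
12^16 = (12^8)^2 = 429981696^2 = 184884258895036416
12^32 = (12^16)^2 = 184884258895036416^2 = 34182189187166852111368841966125056
12^33 = 12 * 12^32 = 12 * 34182189187166852111368841966125056 = 410186270246002225336426103593500672

Result: 410186270246002225336426103593500672
Multiplications needed: 6 (6 lines after 12^1)

12^33 = 410186270246002225336426103593500672. Using exponentiation by squaring, this requires 6 multiplications. The key idea: if the exponent is even, square the half-power; if odd, multiply by the base once.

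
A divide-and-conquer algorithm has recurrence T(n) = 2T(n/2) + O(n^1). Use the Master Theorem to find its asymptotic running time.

Master Theorem for T(n) = 2T(n/2) + O(n^1):

a = 2, b = 2, c = 1
log_b(a) = log_2(2) = 1.0000

Case 2: c = 1 = log_2(2) = 1.0000
T(n) = O(n^1 log n) = O(n log n)

For T(n) = 2T(n/2) + O(n^1): log_2(2) = 1.0000. This is Case 2 of the Master Theorem (c = log_b(a), equal work at all levels), giving O(n log n).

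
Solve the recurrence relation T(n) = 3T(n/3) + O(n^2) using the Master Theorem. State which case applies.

Master Theorem for T(n) = 3T(n/3) + O(n^2):

a = 3, b = 3, c = 2
log_b(a) = log_3(3) = 1.0000

Case 3: c = 2 > log_3(3) = 1.0000
T(n) = O(n^2) = O(n^2)

For T(n) = 3T(n/3) + O(n^2): log_3(3) = 1.0000. This is Case 3 of the Master Theorem (c > log_b(a), work dominated by root), giving O(n^2).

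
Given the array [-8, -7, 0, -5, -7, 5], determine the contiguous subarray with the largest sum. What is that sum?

Using Kadane's algorithm on [-8, -7, 0, -5, -7, 5]:

Scanning through the array:
Position 1 (value -7): max_ending_here = -7, max_so_far = -7
Position 2 (value 0): max_ending_here = 0, max_so_far = 0
Position 3 (value -5): max_ending_here = -5, max_so_far = 0
Position 4 (value -7): max_ending_here = -7, max_so_far = 0
Position 5 (value 5): max_ending_here = 5, max_so_far = 5

Maximum subarray: [5]
Maximum sum: 5

The maximum subarray is [5] with sum 5. This subarray runs from index 5 to index 5.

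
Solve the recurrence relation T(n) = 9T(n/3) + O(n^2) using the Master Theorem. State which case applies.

Master Theorem for T(n) = 9T(n/3) + O(n^2):

a = 9, b = 3, c = 2
log_b(a) = log_3(9) = 2.0000

Case 2: c = 2 = log_3(9) = 2.0000
T(n) = O(n^2 log n) = O(n^2 log n)

For T(n) = 9T(n/3) + O(n^2): log_3(9) = 2.0000. This is Case 2 of the Master Theorem (c = log_b(a), equal work at all levels), giving O(n^2 log n).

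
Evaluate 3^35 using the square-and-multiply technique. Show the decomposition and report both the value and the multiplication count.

Computing 3^35 by squaring (build up from 3^1; each line after the first costs one multiplication):

3^1 = 3
3^2 = (3^1)^2 = 3^2 = 9
3^4 = (3^2)^2 = 9^2 = 81
3^8 = (3^4)^2 = 81^2 = 6561
3^16 = (3^8)^2 = 6561^2 = 43046721
3^17 = 3 * 3^16 = 3 * 43046721 = 129140163
3^34 = (3^17)^2 = 129140163^2 = 16677181699666569
3^35 = 3 * 3^34 = 3 * 16677181699666569 = 50031545098999707

Result: 50031545098999707
Multiplications needed: 7 (7 lines after 3^1)

3^35 = 50031545098999707. Using exponentiation by squaring, this requires 7 multiplications. The key idea: if the exponent is even, square the half-power; if odd, multiply by the base once.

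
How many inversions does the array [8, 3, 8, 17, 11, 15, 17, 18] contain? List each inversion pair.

Finding inversions in [8, 3, 8, 17, 11, 15, 17, 18]:

(0, 1): arr[0]=8 > arr[1]=3
(3, 4): arr[3]=17 > arr[4]=11
(3, 5): arr[3]=17 > arr[5]=15

Total inversions: 3

The array has 3 inversion(s): (0,1), (3,4), (3,5). Each pair (i,j) satisfies i < j and arr[i] > arr[j].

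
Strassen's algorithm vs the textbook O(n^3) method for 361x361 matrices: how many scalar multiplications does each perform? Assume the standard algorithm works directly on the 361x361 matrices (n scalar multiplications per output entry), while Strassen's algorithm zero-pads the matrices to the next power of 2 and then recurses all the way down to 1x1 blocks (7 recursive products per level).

Matrix multiplication for 361x361 matrices:

Strassen's algorithm requires power-of-2 dimensions. Pad 361x361 to 512x512 (next power of 2).

Standard algorithm: 361^3 = 47045881 multiplications
Strassen's algorithm: 7^(log2(512)) = 7^9 = 40353607 multiplications
Savings: 47045881 - 40353607 = 6692274 multiplications

Standard: 47045881 multiplications (361^3). Strassen: 40353607 multiplications (7^9, after padding to 512x512). Strassen reduces 8 recursive multiplications to 7 at each level.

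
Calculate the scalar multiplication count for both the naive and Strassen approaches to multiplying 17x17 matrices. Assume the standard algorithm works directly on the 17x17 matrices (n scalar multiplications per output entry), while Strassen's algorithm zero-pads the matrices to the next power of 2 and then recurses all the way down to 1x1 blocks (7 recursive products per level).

Matrix multiplication for 17x17 matrices:

Strassen's algorithm requires power-of-2 dimensions. Pad 17x17 to 32x32 (next power of 2).

Standard algorithm: 17^3 = 4913 multiplications
Strassen's algorithm: 7^(log2(32)) = 7^5 = 16807 multiplications
Difference: 4913 - 16807 = -11894 (Strassen uses MORE here due to padding overhead — for small or just-over-power-of-2 n, padding can outweigh the per-level savings)

Standard: 4913 multiplications (17^3). Strassen: 16807 multiplications (7^5, after padding to 32x32). Strassen reduces 8 recursive multiplications to 7 at each level.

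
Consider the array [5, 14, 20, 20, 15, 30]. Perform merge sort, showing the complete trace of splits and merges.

Merge sort trace:

Split: [5, 14, 20, 20, 15, 30] -> [5, 14, 20] and [20, 15, 30]
  Split: [5, 14, 20] -> [5] and [14, 20]
    Split: [14, 20] -> [14] and [20]
    Merge: [14] + [20] -> [14, 20]
  Merge: [5] + [14, 20] -> [5, 14, 20]
  Split: [20, 15, 30] -> [20] and [15, 30]
    Split: [15, 30] -> [15] and [30]
    Merge: [15] + [30] -> [15, 30]
  Merge: [20] + [15, 30] -> [15, 20, 30]
Merge: [5, 14, 20] + [15, 20, 30] -> [5, 14, 15, 20, 20, 30]

Final sorted array: [5, 14, 15, 20, 20, 30]

The merge sort proceeds by recursively splitting the array and merging sorted halves.
After all merges, the sorted array is [5, 14, 15, 20, 20, 30].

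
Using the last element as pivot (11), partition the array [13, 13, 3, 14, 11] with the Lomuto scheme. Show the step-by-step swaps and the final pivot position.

Lomuto partition with pivot = 11:

Initial array: [13, 13, 3, 14, 11]

arr[0]=13 > 11: no swap
arr[1]=13 > 11: no swap
arr[2]=3 <= 11: swap with position 0, array becomes [3, 13, 13, 14, 11]
arr[3]=14 > 11: no swap

Place pivot at position 1: [3, 11, 13, 14, 13]
Pivot position: 1

After partitioning with pivot 11, the array becomes [3, 11, 13, 14, 13]. The pivot is placed at index 1. All elements to the left of the pivot are <= 11, and all elements to the right are > 11.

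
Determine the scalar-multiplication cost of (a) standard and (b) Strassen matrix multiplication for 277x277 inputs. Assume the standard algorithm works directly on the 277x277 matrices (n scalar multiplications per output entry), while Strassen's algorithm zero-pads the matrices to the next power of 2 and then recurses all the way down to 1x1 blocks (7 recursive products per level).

Matrix multiplication for 277x277 matrices:

Strassen's algorithm requires power-of-2 dimensions. Pad 277x277 to 512x512 (next power of 2).

Standard algorithm: 277^3 = 21253933 multiplications
Strassen's algorithm: 7^(log2(512)) = 7^9 = 40353607 multiplications
Difference: 21253933 - 40353607 = -19099674 (Strassen uses MORE here due to padding overhead — for small or just-over-power-of-2 n, padding can outweigh the per-level savings)

Standard: 21253933 multiplications (277^3). Strassen: 40353607 multiplications (7^9, after padding to 512x512). Strassen reduces 8 recursive multiplications to 7 at each level.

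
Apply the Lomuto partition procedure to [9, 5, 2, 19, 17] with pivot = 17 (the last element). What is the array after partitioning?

Lomuto partition with pivot = 17:

Initial array: [9, 5, 2, 19, 17]

arr[0]=9 <= 17: swap with position 0, array becomes [9, 5, 2, 19, 17]
arr[1]=5 <= 17: swap with position 1, array becomes [9, 5, 2, 19, 17]
arr[2]=2 <= 17: swap with position 2, array becomes [9, 5, 2, 19, 17]
arr[3]=19 > 17: no swap

Place pivot at position 3: [9, 5, 2, 17, 19]
Pivot position: 3

After partitioning with pivot 17, the array becomes [9, 5, 2, 17, 19]. The pivot is placed at index 3. All elements to the left of the pivot are <= 17, and all elements to the right are > 17.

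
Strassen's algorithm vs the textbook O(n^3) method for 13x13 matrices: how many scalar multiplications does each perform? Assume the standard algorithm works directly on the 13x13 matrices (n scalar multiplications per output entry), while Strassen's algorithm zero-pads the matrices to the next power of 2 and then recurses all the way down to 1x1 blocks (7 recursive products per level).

Matrix multiplication for 13x13 matrices:

Strassen's algorithm requires power-of-2 dimensions. Pad 13x13 to 16x16 (next power of 2).

Standard algorithm: 13^3 = 2197 multiplications
Strassen's algorithm: 7^(log2(16)) = 7^4 = 2401 multiplications
Difference: 2197 - 2401 = -204 (Strassen uses MORE here due to padding overhead — for small or just-over-power-of-2 n, padding can outweigh the per-level savings)

Standard: 2197 multiplications (13^3). Strassen: 2401 multiplications (7^4, after padding to 16x16). Strassen reduces 8 recursive multiplications to 7 at each level.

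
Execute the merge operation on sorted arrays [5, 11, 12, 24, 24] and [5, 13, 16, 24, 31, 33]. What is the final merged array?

Merging process:

Compare 5 vs 5: take 5 from left. Merged: [5]
Compare 11 vs 5: take 5 from right. Merged: [5, 5]
Compare 11 vs 13: take 11 from left. Merged: [5, 5, 11]
Compare 12 vs 13: take 12 from left. Merged: [5, 5, 11, 12]
Compare 24 vs 13: take 13 from right. Merged: [5, 5, 11, 12, 13]
Compare 24 vs 16: take 16 from right. Merged: [5, 5, 11, 12, 13, 16]
Compare 24 vs 24: take 24 from left. Merged: [5, 5, 11, 12, 13, 16, 24]
Compare 24 vs 24: take 24 from left. Merged: [5, 5, 11, 12, 13, 16, 24, 24]
Append remaining from right: [24, 31, 33]. Merged: [5, 5, 11, 12, 13, 16, 24, 24, 24, 31, 33]

Final merged array: [5, 5, 11, 12, 13, 16, 24, 24, 24, 31, 33]
Total comparisons: 8

The merged array is [5, 5, 11, 12, 13, 16, 24, 24, 24, 31, 33], requiring 8 comparisons. The merge step runs in O(n) time where n is the total number of elements.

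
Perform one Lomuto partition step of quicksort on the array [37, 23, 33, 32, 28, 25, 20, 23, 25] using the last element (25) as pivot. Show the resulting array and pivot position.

Lomuto partition with pivot = 25:

Initial array: [37, 23, 33, 32, 28, 25, 20, 23, 25]

arr[0]=37 > 25: no swap
arr[1]=23 <= 25: swap with position 0, array becomes [23, 37, 33, 32, 28, 25, 20, 23, 25]
arr[2]=33 > 25: no swap
arr[3]=32 > 25: no swap
arr[4]=28 > 25: no swap
arr[5]=25 <= 25: swap with position 1, array becomes [23, 25, 33, 32, 28, 37, 20, 23, 25]
arr[6]=20 <= 25: swap with position 2, array becomes [23, 25, 20, 32, 28, 37, 33, 23, 25]
arr[7]=23 <= 25: swap with position 3, array becomes [23, 25, 20, 23, 28, 37, 33, 32, 25]

Place pivot at position 4: [23, 25, 20, 23, 25, 37, 33, 32, 28]
Pivot position: 4

After partitioning with pivot 25, the array becomes [23, 25, 20, 23, 25, 37, 33, 32, 28]. The pivot is placed at index 4. All elements to the left of the pivot are <= 25, and all elements to the right are > 25.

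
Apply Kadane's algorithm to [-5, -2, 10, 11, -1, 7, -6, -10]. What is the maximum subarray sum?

Using Kadane's algorithm on [-5, -2, 10, 11, -1, 7, -6, -10]:

Scanning through the array:
Position 1 (value -2): max_ending_here = -2, max_so_far = -2
Position 2 (value 10): max_ending_here = 10, max_so_far = 10
Position 3 (value 11): max_ending_here = 21, max_so_far = 21
Position 4 (value -1): max_ending_here = 20, max_so_far = 21
Position 5 (value 7): max_ending_here = 27, max_so_far = 27
Position 6 (value -6): max_ending_here = 21, max_so_far = 27
Position 7 (value -10): max_ending_here = 11, max_so_far = 27

Maximum subarray: [10, 11, -1, 7]
Maximum sum: 27

The maximum subarray is [10, 11, -1, 7] with sum 27. This subarray runs from index 2 to index 5.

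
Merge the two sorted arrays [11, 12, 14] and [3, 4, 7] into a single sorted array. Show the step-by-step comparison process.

Merging process:

Compare 11 vs 3: take 3 from right. Merged: [3]
Compare 11 vs 4: take 4 from right. Merged: [3, 4]
Compare 11 vs 7: take 7 from right. Merged: [3, 4, 7]
Append remaining from left: [11, 12, 14]. Merged: [3, 4, 7, 11, 12, 14]

Final merged array: [3, 4, 7, 11, 12, 14]
Total comparisons: 3

The merged array is [3, 4, 7, 11, 12, 14], requiring 3 comparisons. The merge step runs in O(n) time where n is the total number of elements.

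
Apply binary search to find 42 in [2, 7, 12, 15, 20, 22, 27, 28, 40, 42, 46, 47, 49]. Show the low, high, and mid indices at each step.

Binary search for 42 in [2, 7, 12, 15, 20, 22, 27, 28, 40, 42, 46, 47, 49]:

lo=0, hi=12, mid=6, arr[mid]=27 -> 27 < 42, search right half
lo=7, hi=12, mid=9, arr[mid]=42 -> Found target at index 9!

Binary search finds 42 at index 9 after 2 comparisons. The search repeatedly halves the search space by comparing with the middle element.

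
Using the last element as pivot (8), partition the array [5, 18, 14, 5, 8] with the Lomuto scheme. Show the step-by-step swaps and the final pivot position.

Lomuto partition with pivot = 8:

Initial array: [5, 18, 14, 5, 8]

arr[0]=5 <= 8: swap with position 0, array becomes [5, 18, 14, 5, 8]
arr[1]=18 > 8: no swap
arr[2]=14 > 8: no swap
arr[3]=5 <= 8: swap with position 1, array becomes [5, 5, 14, 18, 8]

Place pivot at position 2: [5, 5, 8, 18, 14]
Pivot position: 2

After partitioning with pivot 8, the array becomes [5, 5, 8, 18, 14]. The pivot is placed at index 2. All elements to the left of the pivot are <= 8, and all elements to the right are > 8.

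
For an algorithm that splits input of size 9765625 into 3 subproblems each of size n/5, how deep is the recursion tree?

For divide and conquer with division factor 5:

Problem sizes at each level:
Level 0: 9765625
Level 1: 1953125
Level 2: 390625
Level 3: 78125
Level 4: 15625
Level 5: 3125
Level 6: 625
Level 7: 125
Level 8: 25
Level 9: 5
Level 10: 1

The root is level 0 and the size-1 base case is level 10 (the tree spans levels 0 through 10, i.e. 11 levels counting the root), so the depth is the number of divisions: log_5(9765625) = 10

The recursion tree depth is log_5(9765625) = 10. At each level, the problem size is divided by 5, so it takes 10 divisions to reduce to a base case of size 1. The algorithm makes 3 recursive calls at each level.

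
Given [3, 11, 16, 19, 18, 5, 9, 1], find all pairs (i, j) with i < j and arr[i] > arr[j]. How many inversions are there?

Finding inversions in [3, 11, 16, 19, 18, 5, 9, 1]:

(0, 7): arr[0]=3 > arr[7]=1
(1, 5): arr[1]=11 > arr[5]=5
(1, 6): arr[1]=11 > arr[6]=9
(1, 7): arr[1]=11 > arr[7]=1
(2, 5): arr[2]=16 > arr[5]=5
(2, 6): arr[2]=16 > arr[6]=9
(2, 7): arr[2]=16 > arr[7]=1
(3, 4): arr[3]=19 > arr[4]=18
(3, 5): arr[3]=19 > arr[5]=5
(3, 6): arr[3]=19 > arr[6]=9
(3, 7): arr[3]=19 > arr[7]=1
(4, 5): arr[4]=18 > arr[5]=5
(4, 6): arr[4]=18 > arr[6]=9
(4, 7): arr[4]=18 > arr[7]=1
(5, 7): arr[5]=5 > arr[7]=1
(6, 7): arr[6]=9 > arr[7]=1

Total inversions: 16

The array has 16 inversion(s): (0,7), (1,5), (1,6), (1,7), (2,5), (2,6), (2,7), (3,4), (3,5), (3,6), (3,7), (4,5), (4,6), (4,7), (5,7), (6,7). Each pair (i,j) satisfies i < j and arr[i] > arr[j].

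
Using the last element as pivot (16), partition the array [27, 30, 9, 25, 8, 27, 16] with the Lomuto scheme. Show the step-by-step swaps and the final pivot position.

Lomuto partition with pivot = 16:

Initial array: [27, 30, 9, 25, 8, 27, 16]

arr[0]=27 > 16: no swap
arr[1]=30 > 16: no swap
arr[2]=9 <= 16: swap with position 0, array becomes [9, 30, 27, 25, 8, 27, 16]
arr[3]=25 > 16: no swap
arr[4]=8 <= 16: swap with position 1, array becomes [9, 8, 27, 25, 30, 27, 16]
arr[5]=27 > 16: no swap

Place pivot at position 2: [9, 8, 16, 25, 30, 27, 27]
Pivot position: 2

After partitioning with pivot 16, the array becomes [9, 8, 16, 25, 30, 27, 27]. The pivot is placed at index 2. All elements to the left of the pivot are <= 16, and all elements to the right are > 16.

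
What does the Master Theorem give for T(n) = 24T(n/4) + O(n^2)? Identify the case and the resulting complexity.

Master Theorem for T(n) = 24T(n/4) + O(n^2):

a = 24, b = 4, c = 2
log_b(a) = log_4(24) = 2.2925

Case 1: c = 2 < log_4(24) = 2.2925
T(n) = O(n^(log_4 24))

For T(n) = 24T(n/4) + O(n^2): log_4(24) = 2.2925. This is Case 1 of the Master Theorem (c < log_b(a), work dominated by leaves), giving O(n^(log_4 24)).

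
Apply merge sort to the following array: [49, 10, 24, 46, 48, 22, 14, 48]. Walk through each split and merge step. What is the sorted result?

Merge sort trace:

Split: [49, 10, 24, 46, 48, 22, 14, 48] -> [49, 10, 24, 46] and [48, 22, 14, 48]
  Split: [49, 10, 24, 46] -> [49, 10] and [24, 46]
    Split: [49, 10] -> [49] and [10]
    Merge: [49] + [10] -> [10, 49]
    Split: [24, 46] -> [24] and [46]
    Merge: [24] + [46] -> [24, 46]
  Merge: [10, 49] + [24, 46] -> [10, 24, 46, 49]
  Split: [48, 22, 14, 48] -> [48, 22] and [14, 48]
    Split: [48, 22] -> [48] and [22]
    Merge: [48] + [22] -> [22, 48]
    Split: [14, 48] -> [14] and [48]
    Merge: [14] + [48] -> [14, 48]
  Merge: [22, 48] + [14, 48] -> [14, 22, 48, 48]
Merge: [10, 24, 46, 49] + [14, 22, 48, 48] -> [10, 14, 22, 24, 46, 48, 48, 49]

Final sorted array: [10, 14, 22, 24, 46, 48, 48, 49]

The merge sort proceeds by recursively splitting the array and merging sorted halves.
After all merges, the sorted array is [10, 14, 22, 24, 46, 48, 48, 49].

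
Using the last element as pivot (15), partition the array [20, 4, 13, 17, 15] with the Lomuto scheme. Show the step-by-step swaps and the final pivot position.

Lomuto partition with pivot = 15:

Initial array: [20, 4, 13, 17, 15]

arr[0]=20 > 15: no swap
arr[1]=4 <= 15: swap with position 0, array becomes [4, 20, 13, 17, 15]
arr[2]=13 <= 15: swap with position 1, array becomes [4, 13, 20, 17, 15]
arr[3]=17 > 15: no swap

Place pivot at position 2: [4, 13, 15, 17, 20]
Pivot position: 2

After partitioning with pivot 15, the array becomes [4, 13, 15, 17, 20]. The pivot is placed at index 2. All elements to the left of the pivot are <= 15, and all elements to the right are > 15.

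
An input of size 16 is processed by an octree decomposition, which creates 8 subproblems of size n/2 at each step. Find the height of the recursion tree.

For divide and conquer with division factor 2:

Problem sizes at each level:
Level 0: 16
Level 1: 8
Level 2: 4
Level 3: 2
Level 4: 1

The root is level 0 and the size-1 base case is level 4 (the tree spans levels 0 through 4, i.e. 5 levels counting the root), so the depth is the number of divisions: log_2(16) = 4

The recursion tree depth is log_2(16) = 4. At each level, the problem size is divided by 2, so it takes 4 divisions to reduce to a base case of size 1. The algorithm makes 8 recursive calls at each level.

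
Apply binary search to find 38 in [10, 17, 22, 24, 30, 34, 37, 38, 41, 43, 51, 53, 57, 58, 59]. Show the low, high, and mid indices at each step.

Binary search for 38 in [10, 17, 22, 24, 30, 34, 37, 38, 41, 43, 51, 53, 57, 58, 59]:

lo=0, hi=14, mid=7, arr[mid]=38 -> Found target at index 7!

Binary search finds 38 at index 7 after 1 comparisons. The search repeatedly halves the search space by comparing with the middle element.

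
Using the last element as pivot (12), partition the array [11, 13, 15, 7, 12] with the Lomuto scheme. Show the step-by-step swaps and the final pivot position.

Lomuto partition with pivot = 12:

Initial array: [11, 13, 15, 7, 12]

arr[0]=11 <= 12: swap with position 0, array becomes [11, 13, 15, 7, 12]
arr[1]=13 > 12: no swap
arr[2]=15 > 12: no swap
arr[3]=7 <= 12: swap with position 1, array becomes [11, 7, 15, 13, 12]

Place pivot at position 2: [11, 7, 12, 13, 15]
Pivot position: 2

After partitioning with pivot 12, the array becomes [11, 7, 12, 13, 15]. The pivot is placed at index 2. All elements to the left of the pivot are <= 12, and all elements to the right are > 12.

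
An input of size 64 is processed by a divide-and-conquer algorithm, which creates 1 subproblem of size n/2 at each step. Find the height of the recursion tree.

For divide and conquer with division factor 2:

Problem sizes at each level:
Level 0: 64
Level 1: 32
Level 2: 16
Level 3: 8
Level 4: 4
Level 5: 2
Level 6: 1

The root is level 0 and the size-1 base case is level 6 (the tree spans levels 0 through 6, i.e. 7 levels counting the root), so the depth is the number of divisions: log_2(64) = 6

The recursion tree depth is log_2(64) = 6. At each level, the problem size is divided by 2, so it takes 6 divisions to reduce to a base case of size 1. The algorithm makes 1 recursive call at each level.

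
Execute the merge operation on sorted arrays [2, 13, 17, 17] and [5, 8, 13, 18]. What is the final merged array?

Merging process:

Compare 2 vs 5: take 2 from left. Merged: [2]
Compare 13 vs 5: take 5 from right. Merged: [2, 5]
Compare 13 vs 8: take 8 from right. Merged: [2, 5, 8]
Compare 13 vs 13: take 13 from left. Merged: [2, 5, 8, 13]
Compare 17 vs 13: take 13 from right. Merged: [2, 5, 8, 13, 13]
Compare 17 vs 18: take 17 from left. Merged: [2, 5, 8, 13, 13, 17]
Compare 17 vs 18: take 17 from left. Merged: [2, 5, 8, 13, 13, 17, 17]
Append remaining from right: [18]. Merged: [2, 5, 8, 13, 13, 17, 17, 18]

Final merged array: [2, 5, 8, 13, 13, 17, 17, 18]
Total comparisons: 7

The merged array is [2, 5, 8, 13, 13, 17, 17, 18], requiring 7 comparisons. The merge step runs in O(n) time where n is the total number of elements.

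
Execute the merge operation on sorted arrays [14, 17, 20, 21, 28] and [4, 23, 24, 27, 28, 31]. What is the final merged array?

Merging process:

Compare 14 vs 4: take 4 from right. Merged: [4]
Compare 14 vs 23: take 14 from left. Merged: [4, 14]
Compare 17 vs 23: take 17 from left. Merged: [4, 14, 17]
Compare 20 vs 23: take 20 from left. Merged: [4, 14, 17, 20]
Compare 21 vs 23: take 21 from left. Merged: [4, 14, 17, 20, 21]
Compare 28 vs 23: take 23 from right. Merged: [4, 14, 17, 20, 21, 23]
Compare 28 vs 24: take 24 from right. Merged: [4, 14, 17, 20, 21, 23, 24]
Compare 28 vs 27: take 27 from right. Merged: [4, 14, 17, 20, 21, 23, 24, 27]
Compare 28 vs 28: take 28 from left. Merged: [4, 14, 17, 20, 21, 23, 24, 27, 28]
Append remaining from right: [28, 31]. Merged: [4, 14, 17, 20, 21, 23, 24, 27, 28, 28, 31]

Final merged array: [4, 14, 17, 20, 21, 23, 24, 27, 28, 28, 31]
Total comparisons: 9

The merged array is [4, 14, 17, 20, 21, 23, 24, 27, 28, 28, 31], requiring 9 comparisons. The merge step runs in O(n) time where n is the total number of elements.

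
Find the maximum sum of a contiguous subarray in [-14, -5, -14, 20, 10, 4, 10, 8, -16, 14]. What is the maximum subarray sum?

Using Kadane's algorithm on [-14, -5, -14, 20, 10, 4, 10, 8, -16, 14]:

Scanning through the array:
Position 1 (value -5): max_ending_here = -5, max_so_far = -5
Position 2 (value -14): max_ending_here = -14, max_so_far = -5
Position 3 (value 20): max_ending_here = 20, max_so_far = 20
Position 4 (value 10): max_ending_here = 30, max_so_far = 30
Position 5 (value 4): max_ending_here = 34, max_so_far = 34
Position 6 (value 10): max_ending_here = 44, max_so_far = 44
Position 7 (value 8): max_ending_here = 52, max_so_far = 52
Position 8 (value -16): max_ending_here = 36, max_so_far = 52
Position 9 (value 14): max_ending_here = 50, max_so_far = 52

Maximum subarray: [20, 10, 4, 10, 8]
Maximum sum: 52

The maximum subarray is [20, 10, 4, 10, 8] with sum 52. This subarray runs from index 3 to index 7.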